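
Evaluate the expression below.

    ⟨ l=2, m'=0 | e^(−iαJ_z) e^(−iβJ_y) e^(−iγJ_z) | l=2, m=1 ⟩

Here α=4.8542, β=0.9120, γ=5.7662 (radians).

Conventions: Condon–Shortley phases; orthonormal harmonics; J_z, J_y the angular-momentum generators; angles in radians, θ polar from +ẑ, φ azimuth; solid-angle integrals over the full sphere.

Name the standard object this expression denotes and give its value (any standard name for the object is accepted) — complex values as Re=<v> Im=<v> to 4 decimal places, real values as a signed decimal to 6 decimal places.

Wigner D-matrix element, Re=0.5154 Im=0.2930

This is a Wigner D-matrix element — the rotation-matrix element ⟨l m'| R(α,β,γ) |l m⟩ in the angular-momentum basis.
First d^2_{0,1}(β=0.9120), then the phase factors e^{-i(0)α} and e^{-i(1)γ}:
c=cos(0.912000/2)=0.897821, s=sin(0.912000/2)=0.440360; N=√[2·2·6·1]=4.898979
The bounds max(0,m−m')=1 and min(l+m,l−m')=2 give 2 terms
  k=1: (−1)^0·4.8990/(2)·0.8978^3·0.4404^1 = +0.780644
  k=2: (−1)^1·4.8990/(2)·0.8978^1·0.4404^3 = -0.187798
d^2_{0,1}(0.9120) = +0.780644 -0.187798 = +0.592847
Phases: e^{-i·(0)·4.8542}=+1.000000+0.000000i, e^{-i·(1)·5.7662}=+0.869313+0.494262i ⇒ D=+0.515370+0.293021i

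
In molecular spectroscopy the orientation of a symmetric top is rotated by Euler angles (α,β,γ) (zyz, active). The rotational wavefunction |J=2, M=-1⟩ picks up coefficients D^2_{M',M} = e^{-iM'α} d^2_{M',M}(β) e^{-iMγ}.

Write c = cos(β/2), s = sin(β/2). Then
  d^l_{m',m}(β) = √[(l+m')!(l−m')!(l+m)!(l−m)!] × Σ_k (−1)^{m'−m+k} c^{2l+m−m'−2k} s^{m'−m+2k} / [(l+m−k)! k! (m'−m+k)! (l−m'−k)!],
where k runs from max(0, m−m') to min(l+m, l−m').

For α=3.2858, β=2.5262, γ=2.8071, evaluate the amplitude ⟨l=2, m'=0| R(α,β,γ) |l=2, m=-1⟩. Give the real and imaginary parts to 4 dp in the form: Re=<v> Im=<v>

D^2_{0,-1}(3.2858,2.5262,2.8071) = e^{-i·0·3.2858}·d^2_{0,-1}(2.5262)·e^{-i·-1·2.8071}. Compute d first:
Half-angle: c=0.302864, s=0.953034. N=√(2·2·1·6)=4.898979
k∈{0,1} keeps every argument non-negative
  k=0: (−1)^1·4.8990/(2)·0.3029^3·0.9530^1 = -0.064853
  k=1: (−1)^2·4.8990/(2)·0.3029^1·0.9530^3 = +0.642167
d^2_{0,-1}(2.5262) = -0.064853 +0.642167 = +0.577315
Attach z-rotation phases: D = e^{-i(0)(3.2858)}·(+0.577315)·e^{-i(-1)(2.8071)} = -0.545318+0.189527i

Re=-0.5453 Im=0.1895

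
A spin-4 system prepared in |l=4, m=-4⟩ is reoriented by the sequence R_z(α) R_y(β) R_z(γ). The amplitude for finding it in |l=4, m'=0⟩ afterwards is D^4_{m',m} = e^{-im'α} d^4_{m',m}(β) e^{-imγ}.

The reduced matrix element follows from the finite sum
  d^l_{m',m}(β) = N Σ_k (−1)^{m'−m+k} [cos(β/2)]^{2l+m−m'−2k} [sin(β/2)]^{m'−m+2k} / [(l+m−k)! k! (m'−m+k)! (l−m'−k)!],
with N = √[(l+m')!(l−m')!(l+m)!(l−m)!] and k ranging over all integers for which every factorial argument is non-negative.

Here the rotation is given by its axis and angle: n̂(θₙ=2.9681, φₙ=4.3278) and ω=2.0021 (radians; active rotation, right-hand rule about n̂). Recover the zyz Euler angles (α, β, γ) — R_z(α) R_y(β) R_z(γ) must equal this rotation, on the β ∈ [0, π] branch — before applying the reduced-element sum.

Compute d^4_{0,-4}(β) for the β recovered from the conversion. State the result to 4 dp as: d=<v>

d=0.0036

Axis–angle → zyz. n̂ = (sinθₙcosφₙ, sinθₙsinφₙ, cosθₙ) = (-0.064765, -0.160014, -0.984988), ω = 2.0021.
R = I cosω + sinω [n̂]ₓ + (1−cosω) n̂n̂ᵀ gives
  R = [-0.412107, +0.909480, -0.054899; -0.880089, -0.381747, +0.282336; +0.235821, +0.164669, +0.957743]
β = atan2(√(R₁₃²+R₂₃²), R₃₃) = 0.291745; α = atan2(R₂₃, R₁₃) mod 2π = 1.762846; γ = atan2(R₃₂, −R₃₁) mod 2π = 2.532024
d^4_{0,-4}(β=0.2917) via the finite sum:
With c≡cos(β/2)=0.989379 and s≡sin(β/2)=0.145356, N=[24·24·1·40320]^{1/2}=4819.161753
Admissible k: 0..0 (factorial args all ≥0)
  k=0: (−1)^4·4819.1618/(576)·0.9894^4·0.1454^4 = +0.003579
d^4_{0,-4}(0.2917) = +0.003579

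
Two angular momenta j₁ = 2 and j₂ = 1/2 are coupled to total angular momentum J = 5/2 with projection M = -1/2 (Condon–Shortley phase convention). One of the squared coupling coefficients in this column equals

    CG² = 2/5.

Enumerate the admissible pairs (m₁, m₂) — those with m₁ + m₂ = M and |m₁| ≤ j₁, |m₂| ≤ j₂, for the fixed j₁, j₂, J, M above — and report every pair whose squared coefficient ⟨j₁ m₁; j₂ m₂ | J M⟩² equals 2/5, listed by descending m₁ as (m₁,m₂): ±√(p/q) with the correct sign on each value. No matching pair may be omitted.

(-1,1/2): +√(2/5)

Admissible pairs with m₁+m₂ = M = -1/2: (-1,1/2), (0,-1/2)
  (m₁,m₂)=(0,-1/2): CG² = 3/5, CG = +√(3/5)
  (m₁,m₂)=(-1,1/2): CG² = 2/5, CG = +√(2/5)   ← matches the target
Pairs with CG² = 2/5: (-1,1/2): +√(2/5)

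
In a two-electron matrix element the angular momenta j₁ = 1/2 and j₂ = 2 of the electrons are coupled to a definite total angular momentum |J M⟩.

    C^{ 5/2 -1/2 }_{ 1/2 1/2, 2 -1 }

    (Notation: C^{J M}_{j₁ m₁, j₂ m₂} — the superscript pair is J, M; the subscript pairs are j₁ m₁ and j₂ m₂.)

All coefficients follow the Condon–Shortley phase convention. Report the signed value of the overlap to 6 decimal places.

j₁+j₂−J=0  J+j₁−j₂=1  J−j₁+j₂=4  j₁+j₂+J+1=6
(j₁±m₁, j₂±m₂, J±M) = (1,0,1,3,2,3)
P² = 72/5
sum k=0..0:
  [0] +1/6 = 1/6
S = 1/6
C² = P²·S² = 2/5 ; C = +0.632456

+0.632456  (= +√(2/5))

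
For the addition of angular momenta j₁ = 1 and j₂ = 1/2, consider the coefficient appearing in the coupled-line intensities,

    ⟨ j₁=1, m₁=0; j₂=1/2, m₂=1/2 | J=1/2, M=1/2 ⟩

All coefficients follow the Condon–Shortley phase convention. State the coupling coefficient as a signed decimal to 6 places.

√[2·1!1!0!/3! · 1!1!1!0!1!0!] = √(1/3)
  +(−1)^1/∏(1,0,0,0,1,0)! = -1  (running -1)
⟨..|..⟩ = √(1/3)·(-1) = -0.577350

−√(1/3) = -0.577350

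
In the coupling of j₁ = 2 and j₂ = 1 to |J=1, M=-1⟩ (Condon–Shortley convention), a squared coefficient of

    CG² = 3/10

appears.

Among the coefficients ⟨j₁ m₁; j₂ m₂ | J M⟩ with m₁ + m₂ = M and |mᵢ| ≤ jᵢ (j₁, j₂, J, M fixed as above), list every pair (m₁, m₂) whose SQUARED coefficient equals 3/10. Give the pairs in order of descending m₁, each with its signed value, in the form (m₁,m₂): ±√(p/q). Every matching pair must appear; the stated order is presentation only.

(-1,0): −√(3/10)

Admissible pairs with m₁+m₂ = M = -1: (-2,1), (-1,0), (0,-1)
  (m₁,m₂)=(0,-1): CG² = 1/10, CG = +√(1/10)
  (m₁,m₂)=(-1,0): CG² = 3/10, CG = −√(3/10)   ← matches the target
  (m₁,m₂)=(-2,1): CG² = 3/5, CG = +√(3/5)
Pairs with CG² = 3/10: (-1,0): −√(3/10)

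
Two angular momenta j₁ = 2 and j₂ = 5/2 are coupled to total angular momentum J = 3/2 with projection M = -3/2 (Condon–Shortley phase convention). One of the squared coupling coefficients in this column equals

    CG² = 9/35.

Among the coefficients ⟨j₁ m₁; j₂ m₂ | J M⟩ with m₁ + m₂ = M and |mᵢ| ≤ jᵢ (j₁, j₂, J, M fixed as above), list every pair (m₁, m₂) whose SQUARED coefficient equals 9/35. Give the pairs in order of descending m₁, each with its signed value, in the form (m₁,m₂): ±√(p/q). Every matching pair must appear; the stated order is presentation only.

Admissible pairs with m₁+m₂ = M = -3/2: (-2,1/2), (-1,-1/2), (0,-3/2), (1,-5/2)
  (m₁,m₂)=(1,-5/2): CG² = 2/7, CG = +√(2/7)
  (m₁,m₂)=(0,-3/2): CG² = 12/35, CG = −√(12/35)
  (m₁,m₂)=(-1,-1/2): CG² = 9/35, CG = +√(9/35)   ← matches the target
  (m₁,m₂)=(-2,1/2): CG² = 4/35, CG = −√(4/35)
Pairs with CG² = 9/35: (-1,-1/2): +√(9/35)

(-1,-1/2): +√(9/35)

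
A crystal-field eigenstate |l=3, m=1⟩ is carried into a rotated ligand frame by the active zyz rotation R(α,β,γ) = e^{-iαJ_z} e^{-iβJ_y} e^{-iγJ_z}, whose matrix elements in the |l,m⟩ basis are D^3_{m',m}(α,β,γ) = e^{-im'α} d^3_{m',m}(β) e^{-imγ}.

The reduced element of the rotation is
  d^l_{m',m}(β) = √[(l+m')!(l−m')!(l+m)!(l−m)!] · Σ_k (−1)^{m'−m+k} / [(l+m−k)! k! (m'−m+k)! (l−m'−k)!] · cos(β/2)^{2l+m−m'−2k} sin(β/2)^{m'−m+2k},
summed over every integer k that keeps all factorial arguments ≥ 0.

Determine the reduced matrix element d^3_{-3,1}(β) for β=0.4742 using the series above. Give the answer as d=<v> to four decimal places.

d^3_{-3,1}(β=0.4742) via the finite sum:
With c≡cos(β/2)=0.972023 and s≡sin(β/2)=0.234885, N=[1·720·24·2]^{1/2}=185.903201
k∈{4} keeps every argument non-negative
  k=4: (−1)^0·185.9032/(48)·0.9720^2·0.2349^4 = +0.011138
d^3_{-3,1}(0.4742) = +0.011138

d=0.0111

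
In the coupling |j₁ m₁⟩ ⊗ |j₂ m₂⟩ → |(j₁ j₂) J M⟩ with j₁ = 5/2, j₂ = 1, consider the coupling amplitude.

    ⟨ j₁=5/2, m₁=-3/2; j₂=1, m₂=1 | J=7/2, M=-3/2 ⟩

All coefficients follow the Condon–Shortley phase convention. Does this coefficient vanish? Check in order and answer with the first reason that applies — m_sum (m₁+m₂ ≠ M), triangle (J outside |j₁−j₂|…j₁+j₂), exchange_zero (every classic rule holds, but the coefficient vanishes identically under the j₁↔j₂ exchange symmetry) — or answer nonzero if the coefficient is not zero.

m_sum

m-sum: m₁+m₂ = -3/2+1 = -1/2, M = -3/2  ✗ ⇒ coefficient is 0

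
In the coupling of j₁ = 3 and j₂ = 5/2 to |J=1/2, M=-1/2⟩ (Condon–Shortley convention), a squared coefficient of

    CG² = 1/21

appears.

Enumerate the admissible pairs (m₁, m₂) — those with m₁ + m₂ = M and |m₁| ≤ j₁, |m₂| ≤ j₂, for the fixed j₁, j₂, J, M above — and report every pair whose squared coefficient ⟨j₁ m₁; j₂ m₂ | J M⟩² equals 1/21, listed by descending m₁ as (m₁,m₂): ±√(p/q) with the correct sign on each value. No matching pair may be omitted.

Admissible pairs with m₁+m₂ = M = -1/2: (-3,5/2), (-2,3/2), (-1,1/2), (0,-1/2), (1,-3/2), (2,-5/2)
  (m₁,m₂)=(2,-5/2): CG² = 1/21, CG = +√(1/21)   ← matches the target
  (m₁,m₂)=(1,-3/2): CG² = 2/21, CG = −√(2/21)
  (m₁,m₂)=(0,-1/2): CG² = 1/7, CG = +√(1/7)
  (m₁,m₂)=(-1,1/2): CG² = 4/21, CG = −√(4/21)
  (m₁,m₂)=(-2,3/2): CG² = 5/21, CG = +√(5/21)
  (m₁,m₂)=(-3,5/2): CG² = 2/7, CG = −√(2/7)
Pairs with CG² = 1/21: (2,-5/2): +√(1/21)

(2,-5/2): +√(1/21)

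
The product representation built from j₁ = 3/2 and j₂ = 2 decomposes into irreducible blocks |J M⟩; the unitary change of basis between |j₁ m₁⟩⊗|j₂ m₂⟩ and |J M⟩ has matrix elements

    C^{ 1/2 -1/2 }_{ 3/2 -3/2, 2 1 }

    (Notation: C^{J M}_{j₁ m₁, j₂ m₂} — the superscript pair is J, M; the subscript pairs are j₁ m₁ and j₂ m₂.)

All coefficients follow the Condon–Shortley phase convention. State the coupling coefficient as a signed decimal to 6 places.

−√(1/10) ≈ -0.316228

j₁+j₂−J=3  J+j₁−j₂=0  J−j₁+j₂=1  j₁+j₂+J+1=5
(j₁±m₁, j₂±m₂, J±M) = (0,3,3,1,0,1)
P² = 18/5
sum k=3..3:
  [3] −1/6 = -1/6
S = -1/6
C² = P²·S² = 1/10 ; C = -0.316228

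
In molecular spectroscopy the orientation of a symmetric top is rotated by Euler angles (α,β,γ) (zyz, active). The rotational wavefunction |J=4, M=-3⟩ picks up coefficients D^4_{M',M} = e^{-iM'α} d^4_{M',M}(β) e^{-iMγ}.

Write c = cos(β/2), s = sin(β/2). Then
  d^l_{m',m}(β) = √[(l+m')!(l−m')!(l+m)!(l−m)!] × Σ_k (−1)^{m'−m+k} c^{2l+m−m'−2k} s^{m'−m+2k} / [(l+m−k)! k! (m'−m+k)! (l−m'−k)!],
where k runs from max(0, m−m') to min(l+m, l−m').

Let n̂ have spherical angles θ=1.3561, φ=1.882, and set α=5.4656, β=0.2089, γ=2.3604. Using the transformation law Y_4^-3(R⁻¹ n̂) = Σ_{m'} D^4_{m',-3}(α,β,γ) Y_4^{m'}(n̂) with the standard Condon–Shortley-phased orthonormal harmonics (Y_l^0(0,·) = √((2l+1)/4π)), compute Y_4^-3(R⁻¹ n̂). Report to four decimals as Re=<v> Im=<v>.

Need the full column D^4_{m',-3} for m'=−4..4 at α=5.4656, β=0.2089, γ=2.3604.
cos(β/2)=0.994550, sin(β/2)=0.104260
d^4_{-4,-3}: single k=1 term ⇒ +0.283825;  D = -0.222597-0.176088i
d^4_{-3,-3}: k∈[0..1] ⇒ +0.957223 -0.073637 = +0.883586;  D = -0.074085-0.880475i
d^4_{-2,-3}: k∈[0..1] ⇒ -0.375465 +0.012379 = -0.363086;  D = -0.243114+0.269679i
d^4_{-1,-3}: k∈[0..1] ⇒ +0.083496 -0.001529 = +0.081967;  D = +0.081951-0.001604i
d^4_{0,-3}: k∈[0..1] ⇒ -0.013048 +0.000143 = -0.012905;  D = -0.009009-0.009240i
d^4_{1,-3}: k∈[0..1] ⇒ +0.001529 -0.000010 = +0.001519;  D = -0.000068+0.001518i
d^4_{2,-3}: k∈[0..1] ⇒ -0.000136 +0.000000 = -0.000136;  D = +0.000103-0.000088i
d^4_{3,-3}: k∈[0..1] ⇒ +0.000009 -0.000000 = +0.000009;  D = -0.000009-0.000001i
d^4_{4,-3}: single k=0 term ⇒ -0.000000;  D = +0.000000+0.000000i
Y_4^{m'}(θ=1.3561,φ=1.882) and Σ D·Y over m':
  (-0.2226-0.1761i)·(+0.1291-0.3820i)  (-0.0741-0.8805i)·(+0.1999+0.1480i)  (-0.2431+0.2697i)·(+0.1770-0.1270i)  (+0.0820-0.0016i)·(+0.0809+0.2515i)  (-0.0090-0.0092i)·(+0.1809+0.0000i)  (-0.0001+0.0015i)·(-0.0809+0.2515i)  (+0.0001-0.0001i)·(+0.1770+0.1270i)  (-0.0000-0.0000i)·(-0.1999+0.1480i)  (+0.0000+0.0000i)·(+0.1291+0.3820i)
Y_4^-3(R⁻¹ n̂) = +0.015733-0.027404i

Re=0.0157 Im=-0.0274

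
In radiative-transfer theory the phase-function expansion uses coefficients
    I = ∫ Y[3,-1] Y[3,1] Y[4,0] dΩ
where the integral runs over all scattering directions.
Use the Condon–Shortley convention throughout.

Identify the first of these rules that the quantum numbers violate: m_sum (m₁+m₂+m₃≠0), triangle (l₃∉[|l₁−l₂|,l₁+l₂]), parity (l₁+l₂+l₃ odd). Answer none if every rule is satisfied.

none

azimuthal sum: -1 + 1 + 0 = 0  ✓
0 ≤ 4 ≤ 6 (triangle on l)  ✓
L = 3 + 3 + 4 = 10 (even)  ✓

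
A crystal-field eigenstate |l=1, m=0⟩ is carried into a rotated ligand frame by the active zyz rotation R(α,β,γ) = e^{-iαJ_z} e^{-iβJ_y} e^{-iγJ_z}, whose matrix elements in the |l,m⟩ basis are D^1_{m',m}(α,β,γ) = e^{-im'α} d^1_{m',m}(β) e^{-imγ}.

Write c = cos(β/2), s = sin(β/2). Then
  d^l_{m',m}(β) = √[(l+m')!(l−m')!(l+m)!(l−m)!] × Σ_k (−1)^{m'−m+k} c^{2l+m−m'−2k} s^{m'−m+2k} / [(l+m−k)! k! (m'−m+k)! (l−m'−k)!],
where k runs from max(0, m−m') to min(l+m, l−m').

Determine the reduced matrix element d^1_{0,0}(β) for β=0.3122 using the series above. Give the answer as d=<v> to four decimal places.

d=0.9517

d^1_{0,0}(β=0.3122) via the finite sum:
c=cos(0.312200/2)=0.987841, s=sin(0.312200/2)=0.155467; N=√[1·1·1·1]=1.000000
Admissible k: 0..1 (factorial args all ≥0)
  k=0: (−1)^0·1.0000/(1)·0.9878^2·0.1555^0 = +0.975830
  k=1: (−1)^1·1.0000/(1)·0.9878^0·0.1555^2 = -0.024170
d^1_{0,0}(0.3122) = +0.975830 -0.024170 = +0.951660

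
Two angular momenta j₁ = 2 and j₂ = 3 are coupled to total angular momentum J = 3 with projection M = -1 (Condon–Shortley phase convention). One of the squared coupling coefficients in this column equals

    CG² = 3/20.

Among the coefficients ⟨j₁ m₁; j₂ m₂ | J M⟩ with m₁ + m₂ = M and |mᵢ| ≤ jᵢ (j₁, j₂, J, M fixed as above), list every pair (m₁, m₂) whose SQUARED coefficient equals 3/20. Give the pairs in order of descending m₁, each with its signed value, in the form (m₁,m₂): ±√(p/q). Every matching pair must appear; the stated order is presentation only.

Admissible pairs with m₁+m₂ = M = -1: (-2,1), (-1,0), (0,-1), (1,-2), (2,-3)
  (m₁,m₂)=(2,-3): CG² = 1/6, CG = +√(1/6)
  (m₁,m₂)=(1,-2): CG² = 1/4, CG = +√(1/4)
  (m₁,m₂)=(0,-1): CG² = 3/20, CG = −√(3/20)   ← matches the target
  (m₁,m₂)=(-1,0): CG² = 1/30, CG = −√(1/30)
  (m₁,m₂)=(-2,1): CG² = 2/5, CG = +√(2/5)
Pairs with CG² = 3/20: (0,-1): −√(3/20)

(0,-1): −√(3/20)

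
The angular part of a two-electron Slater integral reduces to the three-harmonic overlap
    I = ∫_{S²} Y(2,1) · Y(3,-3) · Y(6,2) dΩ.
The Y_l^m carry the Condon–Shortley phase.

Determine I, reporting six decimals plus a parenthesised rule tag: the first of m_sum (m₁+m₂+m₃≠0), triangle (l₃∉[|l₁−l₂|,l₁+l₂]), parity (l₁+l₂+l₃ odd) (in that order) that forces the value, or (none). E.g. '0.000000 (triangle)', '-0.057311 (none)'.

triangle: need 1≤l₃≤5, have 6; I=0

0.000000 (triangle)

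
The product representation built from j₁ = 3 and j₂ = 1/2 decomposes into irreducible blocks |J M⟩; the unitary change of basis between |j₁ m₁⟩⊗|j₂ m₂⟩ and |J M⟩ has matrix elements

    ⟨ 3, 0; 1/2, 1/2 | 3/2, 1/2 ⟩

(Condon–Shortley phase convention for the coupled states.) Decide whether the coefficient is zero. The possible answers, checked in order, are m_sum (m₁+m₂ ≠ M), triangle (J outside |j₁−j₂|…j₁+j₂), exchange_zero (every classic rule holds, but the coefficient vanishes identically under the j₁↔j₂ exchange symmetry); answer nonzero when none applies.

triangle

m-sum: m₁+m₂ = 0+1/2 = 1/2, M = 1/2  ✓
triangle: need |j₁−j₂| ≤ J ≤ j₁+j₂, i.e. J ∈ [5/2, 7/2]; J = 3/2 is outside ✗ ⇒ coefficient is 0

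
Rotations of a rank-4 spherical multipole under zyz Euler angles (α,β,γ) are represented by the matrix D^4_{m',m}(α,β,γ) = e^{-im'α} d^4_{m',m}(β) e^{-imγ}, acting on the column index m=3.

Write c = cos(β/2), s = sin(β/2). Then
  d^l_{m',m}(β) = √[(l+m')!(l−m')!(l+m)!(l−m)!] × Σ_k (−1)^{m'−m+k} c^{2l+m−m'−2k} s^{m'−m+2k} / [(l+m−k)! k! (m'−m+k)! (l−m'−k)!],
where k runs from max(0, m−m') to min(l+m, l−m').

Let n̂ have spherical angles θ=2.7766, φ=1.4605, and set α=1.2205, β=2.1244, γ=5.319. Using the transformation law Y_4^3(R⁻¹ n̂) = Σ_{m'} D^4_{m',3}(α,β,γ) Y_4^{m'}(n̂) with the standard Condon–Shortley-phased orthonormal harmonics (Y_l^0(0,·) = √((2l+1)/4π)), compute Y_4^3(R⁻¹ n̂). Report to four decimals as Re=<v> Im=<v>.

Need the full column D^4_{m',3} for m'=−4..4 at α=1.2205, β=2.1244, γ=5.3190.
cos(β/2)=0.486952, sin(β/2)=0.873429
d^4_{-4,3}: single k=7 term ⇒ +0.534101;  D = +0.042377+0.532418i
d^4_{-3,3}: k∈[6..7] ⇒ +0.736945 -0.338704 = +0.398241;  D = +0.383721+0.106558i
d^4_{-2,3}: k∈[5..6] ⇒ +0.658841 -0.706550 = -0.047709;  D = -0.027766+0.038797i
d^4_{-1,3}: k∈[4..5] ⇒ +0.432885 -0.835617 = -0.402732;  D = +0.227178+0.332541i
d^4_{0,3}: k∈[3..4] ⇒ +0.215862 -0.694480 = -0.478618;  D = +0.463852-0.117965i
d^4_{1,3}: k∈[2..3] ⇒ +0.080731 -0.432885 = -0.352154;  D = +0.035598-0.350350i
d^4_{2,3}: k∈[1..2] ⇒ +0.021217 -0.204785 = -0.183567;  D = -0.165168-0.080103i
d^4_{3,3}: k∈[0..1] ⇒ +0.003161 -0.071198 = -0.068037;  D = -0.048894+0.047311i
d^4_{4,3}: single k=0 term ⇒ -0.016039;  D = +0.006520+0.014654i
Y_4^{m'}(θ=2.7766,φ=1.4605) and Σ D·Y over m':
  (+0.0424+0.5324i)·(+0.0065+0.0031i)  (+0.3837+0.1066i)·(+0.0173-0.0503i)  (-0.0278+0.0388i)·(-0.2124-0.0476i)  (+0.2272+0.3325i)·(-0.0540+0.4873i)  (+0.4639-0.1180i)·(+0.3673+0.0000i)  (+0.0356-0.3504i)·(+0.0540+0.4873i)  (-0.1652-0.0801i)·(-0.2124+0.0476i)  (-0.0489+0.0473i)·(-0.0173-0.0503i)  (+0.0065+0.0147i)·(+0.0065-0.0031i)
Y_4^3(R⁻¹ n̂) = +0.229290+0.037952i

Re=0.2293 Im=0.0380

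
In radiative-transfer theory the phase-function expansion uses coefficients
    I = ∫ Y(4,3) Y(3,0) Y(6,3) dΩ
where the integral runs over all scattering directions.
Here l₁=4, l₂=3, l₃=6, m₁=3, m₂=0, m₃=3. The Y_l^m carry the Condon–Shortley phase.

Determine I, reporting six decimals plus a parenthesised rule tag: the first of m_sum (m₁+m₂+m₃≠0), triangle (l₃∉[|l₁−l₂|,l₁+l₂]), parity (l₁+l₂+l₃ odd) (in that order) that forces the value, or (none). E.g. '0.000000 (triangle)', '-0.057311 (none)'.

0.000000 (m_sum)

m-sum = 3 + 0 + 3 = 6 ≠ 0 ⇒ I = 0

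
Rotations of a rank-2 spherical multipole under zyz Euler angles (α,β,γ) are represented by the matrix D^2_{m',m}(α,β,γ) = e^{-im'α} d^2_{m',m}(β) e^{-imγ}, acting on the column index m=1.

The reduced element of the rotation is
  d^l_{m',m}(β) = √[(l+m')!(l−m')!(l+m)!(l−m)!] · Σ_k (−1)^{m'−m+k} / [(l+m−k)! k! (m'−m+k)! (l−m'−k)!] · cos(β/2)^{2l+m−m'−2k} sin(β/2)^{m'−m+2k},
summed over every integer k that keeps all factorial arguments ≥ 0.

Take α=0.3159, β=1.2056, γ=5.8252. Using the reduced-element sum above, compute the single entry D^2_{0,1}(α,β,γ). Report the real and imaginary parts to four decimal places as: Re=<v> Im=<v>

Split into d^2_{0,1}(β=1.2056) × two z-phases.
Half-angle: c=0.823751, s=0.566951. N=√(2·2·6·1)=4.898979
The bounds max(0,m−m')=1 and min(l+m,l−m')=2 give 2 terms
  k=1: (−1)^0·4.8990/(2)·0.8238^3·0.5670^1 = +0.776265
  k=2: (−1)^1·4.8990/(2)·0.8238^1·0.5670^3 = -0.367713
d^2_{0,1}(1.2056) = +0.776265 -0.367713 = +0.408552
D = (+1.000000+0.000000i)·(+0.408552)·(+0.896945+0.442142i) = +0.366448+0.180638i

Re=0.3664 Im=0.1806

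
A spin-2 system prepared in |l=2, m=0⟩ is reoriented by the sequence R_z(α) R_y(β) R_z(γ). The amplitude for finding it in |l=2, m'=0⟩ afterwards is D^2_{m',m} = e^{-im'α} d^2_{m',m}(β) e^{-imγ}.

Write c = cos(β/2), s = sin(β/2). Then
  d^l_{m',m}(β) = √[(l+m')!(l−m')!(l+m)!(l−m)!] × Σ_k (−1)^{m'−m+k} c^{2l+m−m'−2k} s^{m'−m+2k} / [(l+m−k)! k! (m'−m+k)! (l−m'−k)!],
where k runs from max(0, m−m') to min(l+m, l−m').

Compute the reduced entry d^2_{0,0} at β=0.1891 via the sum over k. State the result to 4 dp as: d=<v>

d^2_{0,0}(β=0.1891) via the finite sum:
Half-angle: c=0.995533, s=0.094409. N=√(2·2·2·2)=4.000000
The bounds max(0,m−m')=0 and min(l+m,l−m')=2 give 3 terms
  k=0: (−1)^0·4.0000/(4)·0.9955^4·0.0944^0 = +0.982253
  k=1: (−1)^1·4.0000/(1)·0.9955^2·0.0944^2 = -0.035335
  k=2: (−1)^2·4.0000/(4)·0.9955^0·0.0944^4 = +0.000079
d^2_{0,0}(0.1891) = +0.982253 -0.035335 +0.000079 = +0.946998

d=0.9470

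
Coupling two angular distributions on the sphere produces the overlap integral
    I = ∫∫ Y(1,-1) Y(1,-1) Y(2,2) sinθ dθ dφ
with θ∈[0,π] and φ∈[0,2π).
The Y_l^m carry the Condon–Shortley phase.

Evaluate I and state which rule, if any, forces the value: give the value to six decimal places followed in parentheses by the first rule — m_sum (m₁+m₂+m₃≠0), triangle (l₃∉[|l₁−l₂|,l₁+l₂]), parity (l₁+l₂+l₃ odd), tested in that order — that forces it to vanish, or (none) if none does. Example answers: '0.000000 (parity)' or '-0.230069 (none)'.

Rules hold: Σm=0, L=4 even, 0≤2≤2.
N = 3·3·5 = 45
Δ = 0!·2!·2!/5! = 1/30
Racah Σ t=0..0: t=0:+1/1 = 1/1
⇒ 3j(1 1 2; 0 0 0)² = 2/15, sgn +1
Racah Σ t=0..0: t=0:+1/4 = 1/4
⇒ 3j(1 1 2; -1 -1 2)² = 1/5, sgn +1
4πI² = N·(3j₀)²·(3jₘ)² = 6/5
I = +1·√(1.2/4π) = 0.30901936
No selection rule forces the value: the integral is nonzero (none).

0.309019 (none)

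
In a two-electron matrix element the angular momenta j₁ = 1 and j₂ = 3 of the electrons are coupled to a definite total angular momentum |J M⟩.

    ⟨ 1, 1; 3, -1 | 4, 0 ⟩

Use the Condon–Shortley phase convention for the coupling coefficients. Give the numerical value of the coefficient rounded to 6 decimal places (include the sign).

+√(3/14) ≈ +0.462910

j₁+j₂−J=0  J+j₁−j₂=2  J−j₁+j₂=6  j₁+j₂+J+1=9
(j₁±m₁, j₂±m₂, J±M) = (2,0,2,4,4,4)
P² = 13824/7
sum k=0..0:
  [0] +1/96 = 1/96
S = 1/96
C² = P²·S² = 3/14 ; C = +0.462910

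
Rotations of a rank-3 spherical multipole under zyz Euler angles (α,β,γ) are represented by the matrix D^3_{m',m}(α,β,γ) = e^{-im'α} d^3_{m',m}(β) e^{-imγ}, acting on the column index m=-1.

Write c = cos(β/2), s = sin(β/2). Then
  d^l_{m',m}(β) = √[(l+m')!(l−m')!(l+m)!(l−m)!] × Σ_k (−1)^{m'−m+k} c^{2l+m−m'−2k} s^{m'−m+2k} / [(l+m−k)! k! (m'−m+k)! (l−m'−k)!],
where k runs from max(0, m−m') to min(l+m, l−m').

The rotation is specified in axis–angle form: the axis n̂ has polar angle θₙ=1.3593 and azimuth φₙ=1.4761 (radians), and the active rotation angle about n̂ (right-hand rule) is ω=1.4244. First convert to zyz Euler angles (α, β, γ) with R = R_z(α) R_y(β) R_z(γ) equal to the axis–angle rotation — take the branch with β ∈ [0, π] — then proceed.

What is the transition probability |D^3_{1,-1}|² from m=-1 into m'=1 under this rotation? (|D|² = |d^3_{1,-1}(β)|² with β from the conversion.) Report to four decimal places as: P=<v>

Axis–angle → zyz. n̂ = (sinθₙcosφₙ, sinθₙsinφₙ, cosθₙ) = (+0.092448, +0.973337, +0.209923), ω = 1.4244.
R = I cosω + sinω [n̂]ₓ + (1−cosω) n̂n̂ᵀ gives
  R = [+0.153174, -0.130821, +0.979502; +0.284534, +0.955061, +0.083061; -0.946350, +0.265979, +0.183513]
β = atan2(√(R₁₃²+R₂₃²), R₃₃) = 1.386237; α = atan2(R₂₃, R₁₃) mod 2π = 0.084597; γ = atan2(R₃₂, −R₃₁) mod 2π = 0.273990
First d^3_{1,-1}(β=1.3862), then the phase factors e^{-i(1)α} and e^{-i(-1)γ}:
c=cos(1.386237/2)=0.769257, s=sin(1.386237/2)=0.638939; N=√[24·2·2·24]=48.000000
Admissible k: 0..2 (factorial args all ≥0)
  k=0: (−1)^2·48.0000/(8)·0.7693^4·0.6389^2 = +0.857742
  k=1: (−1)^3·48.0000/(6)·0.7693^2·0.6389^4 = -0.788990
  k=2: (−1)^4·48.0000/(48)·0.7693^0·0.6389^6 = +0.068039
d^3_{1,-1}(1.3862) = +0.857742 -0.788990 +0.068039 = +0.136791
|D^3_{1,-1}|² = |d^3_{1,-1}(β)|² = (+0.136791)² = 0.018712 (the z-rotation phases have unit modulus)

P=0.0187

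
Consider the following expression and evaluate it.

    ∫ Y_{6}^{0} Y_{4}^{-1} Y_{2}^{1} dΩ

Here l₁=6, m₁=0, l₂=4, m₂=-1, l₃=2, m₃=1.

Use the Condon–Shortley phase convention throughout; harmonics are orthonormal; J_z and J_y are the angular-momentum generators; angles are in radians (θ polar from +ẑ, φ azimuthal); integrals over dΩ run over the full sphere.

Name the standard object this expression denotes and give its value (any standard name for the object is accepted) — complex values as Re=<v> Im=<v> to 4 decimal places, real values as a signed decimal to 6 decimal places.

This is a Gaunt coefficient — the integral of a triple product of spherical harmonics over the sphere.
Checks pass: Σm=0; 12 even; l₃=2∈[2,10].
(2·6+1)(2·4+1)(2·2+1) = 585
Δ: 8! 4! 0! / 13! → 1/6435
sum: t=4:+1/2304 = 1/2304
3j²(6 4 2; 0 0 0) = Δ·Π!·Σ² = 5/143  (sign +1)
sum: t=3:−1/4320 = -1/4320
3j²(6 4 2; 0 -1 1) = Δ·Π!·Σ² = 8/429  (sign +1)
combine: 4πI² = 585·5/143·8/429 = 600/1573
take √, sign +1: I = 0.17422334

Gaunt coefficient, +0.174223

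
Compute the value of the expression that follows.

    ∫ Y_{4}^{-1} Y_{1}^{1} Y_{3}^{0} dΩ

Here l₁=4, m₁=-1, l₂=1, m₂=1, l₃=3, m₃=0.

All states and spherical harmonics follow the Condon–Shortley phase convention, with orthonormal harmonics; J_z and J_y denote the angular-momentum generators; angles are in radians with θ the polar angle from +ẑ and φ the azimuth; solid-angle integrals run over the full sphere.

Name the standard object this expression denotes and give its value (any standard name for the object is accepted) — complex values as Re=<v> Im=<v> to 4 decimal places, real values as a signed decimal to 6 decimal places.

This is a Gaunt coefficient — the integral of a triple product of spherical harmonics over the sphere.
Checks pass: Σm=0; 8 even; l₃=3∈[3,5].
(2·4+1)(2·1+1)(2·3+1) = 189
Δ: 2! 6! 0! / 9! → 1/252
sum: t=1:−1/36 = -1/36
3j²(4 1 3; 0 0 0) = Δ·Π!·Σ² = 4/63  (sign +1)
sum: t=2:+1/72 = 1/72
3j²(4 1 3; -1 1 0) = Δ·Π!·Σ² = 5/126  (sign -1)
combine: 4πI² = 189·4/63·5/126 = 10/21
take √, sign -1: I = -0.19466390

Gaunt coefficient, -0.194664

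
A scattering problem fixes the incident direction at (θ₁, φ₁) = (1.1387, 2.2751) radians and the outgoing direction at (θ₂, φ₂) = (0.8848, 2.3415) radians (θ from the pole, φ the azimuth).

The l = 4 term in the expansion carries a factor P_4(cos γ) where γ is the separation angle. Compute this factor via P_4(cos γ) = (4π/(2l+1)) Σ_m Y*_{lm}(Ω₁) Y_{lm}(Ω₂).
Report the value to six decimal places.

0.688673

Term-by-term m-sum for l=4 (normalisation 4π/9 = 1.396263):
  term(m=-4) = +0.046067-0.012532i   from Y*(Ω₁)=-0.285233+0.095911i, Y(Ω₂)=-0.158374-0.009320i
  term(m=-3) = +0.141335-0.028532i   from Y*(Ω₁)=+0.336237+0.202518i, Y(Ω₂)=+0.270941-0.248048i
  term(m=-2) = +0.022547-0.003012i   from Y*(Ω₁)=-0.010139-0.061964i, Y(Ω₂)=-0.010646+0.362130i
  term(m=-1) = +0.014109-0.000938i   from Y*(Ω₁)=+0.206468-0.242997i, Y(Ω₂)=+0.030893+0.031814i
  term(m=+0) = +0.045109+0.000000i   from Y*(Ω₁)=-0.125328-0.000000i, Y(Ω₂)=-0.359930+0.000000i
  term(m=+1) = +0.014109+0.000938i   from Y*(Ω₁)=-0.206468-0.242997i, Y(Ω₂)=-0.030893+0.031814i
  term(m=+2) = +0.022547+0.003012i   from Y*(Ω₁)=-0.010139+0.061964i, Y(Ω₂)=-0.010646-0.362130i
  term(m=+3) = +0.141335+0.028532i   from Y*(Ω₁)=-0.336237+0.202518i, Y(Ω₂)=-0.270941-0.248048i
  term(m=+4) = +0.046067+0.012532i   from Y*(Ω₁)=-0.285233-0.095911i, Y(Ω₂)=-0.158374+0.009320i
Σ over m = +0.493225+0.000000i; ×(4π/9) → +0.688673+0.000000i. Real part: 0.688673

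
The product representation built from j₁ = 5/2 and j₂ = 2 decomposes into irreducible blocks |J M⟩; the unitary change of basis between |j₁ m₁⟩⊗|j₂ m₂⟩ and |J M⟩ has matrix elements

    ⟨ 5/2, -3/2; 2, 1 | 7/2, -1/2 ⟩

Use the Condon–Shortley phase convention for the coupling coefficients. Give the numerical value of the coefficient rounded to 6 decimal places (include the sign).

-0.619780

j₁+j₂−J=1  J+j₁−j₂=4  J−j₁+j₂=3  j₁+j₂+J+1=9
(j₁±m₁, j₂±m₂, J±M) = (1,4,3,1,3,4)
P² = 2304/35
sum k=0..1:
  [0] +1/144 = 1/144
  [1] −1/12 = -1/12
S = -11/144
C² = P²·S² = 121/315 ; C = -0.619780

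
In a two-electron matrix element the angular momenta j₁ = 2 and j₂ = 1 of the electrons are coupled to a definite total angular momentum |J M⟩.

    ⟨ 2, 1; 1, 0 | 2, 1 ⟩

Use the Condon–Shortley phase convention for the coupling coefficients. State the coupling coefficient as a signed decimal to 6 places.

+0.408248  (= +√(1/6))

triangle: 1!*3!*1!/6! = 6/720
(j±m)!: 3!*1!*1!*1!*3!*1! = 36
prefactor² = (2J+1)*Δ*N² = 3/2
  k=0: +1/(0!*1!*1!*1!*2!*0!) = 1/2
  k=1: −1/(1!*0!*0!*0!*3!*1!) = -1/6
Σ = 1/3  ⇒  CG² = 3/2*(1/3)² = 1/6
CG = +√(1/6) = +0.408248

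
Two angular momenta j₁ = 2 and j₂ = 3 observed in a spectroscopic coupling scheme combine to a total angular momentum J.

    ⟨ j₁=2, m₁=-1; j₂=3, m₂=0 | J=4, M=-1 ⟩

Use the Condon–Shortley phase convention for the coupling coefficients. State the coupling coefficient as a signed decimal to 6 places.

√[9·1!3!5!/10! · 1!3!3!3!3!5!] = √(1944/7)
  +(−1)^0/∏(0,1,3,3,0,2)! = 1/72  (running 1/72)
  +(−1)^1/∏(1,0,2,2,1,3)! = -1/24  (running -1/36)
⟨..|..⟩ = √(1944/7)·(-1/36) = -0.462910

-0.462910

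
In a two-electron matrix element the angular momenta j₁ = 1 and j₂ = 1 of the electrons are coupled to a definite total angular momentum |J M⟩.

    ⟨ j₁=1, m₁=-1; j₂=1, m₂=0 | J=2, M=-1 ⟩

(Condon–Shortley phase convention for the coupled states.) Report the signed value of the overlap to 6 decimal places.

+√(1/2) ≈ +0.707107

triangle: 0!×2!×2!/5! = 4/120
(j±m)!: 0!×2!×1!×1!×1!×3! = 12
prefactor² = (2J+1)×Δ×N² = 2
  k=0: +1/(0!×0!×2!×1!×0!×1!) = 1/2
Σ = 1/2  ⇒  CG² = 2×(1/2)² = 1/2
CG = +√(1/2) = +0.707107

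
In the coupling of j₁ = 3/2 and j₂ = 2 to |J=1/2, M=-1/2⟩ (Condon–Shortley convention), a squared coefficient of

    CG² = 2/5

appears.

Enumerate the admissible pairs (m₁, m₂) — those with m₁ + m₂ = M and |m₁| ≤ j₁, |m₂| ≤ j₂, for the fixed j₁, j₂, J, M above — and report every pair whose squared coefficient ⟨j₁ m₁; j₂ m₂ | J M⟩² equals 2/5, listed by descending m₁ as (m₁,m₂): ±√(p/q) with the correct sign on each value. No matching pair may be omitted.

Admissible pairs with m₁+m₂ = M = -1/2: (-3/2,1), (-1/2,0), (1/2,-1), (3/2,-2)
  (m₁,m₂)=(3/2,-2): CG² = 2/5, CG = +√(2/5)   ← matches the target
  (m₁,m₂)=(1/2,-1): CG² = 3/10, CG = −√(3/10)
  (m₁,m₂)=(-1/2,0): CG² = 1/5, CG = +√(1/5)
  (m₁,m₂)=(-3/2,1): CG² = 1/10, CG = −√(1/10)
Pairs with CG² = 2/5: (3/2,-2): +√(2/5)

(3/2,-2): +√(2/5)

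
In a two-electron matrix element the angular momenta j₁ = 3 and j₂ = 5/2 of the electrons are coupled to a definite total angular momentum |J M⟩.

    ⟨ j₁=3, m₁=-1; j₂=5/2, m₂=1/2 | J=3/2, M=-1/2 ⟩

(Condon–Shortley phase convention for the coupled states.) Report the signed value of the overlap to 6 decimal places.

√[4·4!2!1!/8! · 2!4!3!2!1!2!] = √(192/35)
  +(−1)^2/∏(2,2,2,1,0,0)! = 1/8  (running 1/8)
  +(−1)^3/∏(3,1,1,0,1,1)! = -1/6  (running -1/24)
⟨..|..⟩ = √(192/35)·(-1/24) = -0.097590

−√(1/105) = -0.097590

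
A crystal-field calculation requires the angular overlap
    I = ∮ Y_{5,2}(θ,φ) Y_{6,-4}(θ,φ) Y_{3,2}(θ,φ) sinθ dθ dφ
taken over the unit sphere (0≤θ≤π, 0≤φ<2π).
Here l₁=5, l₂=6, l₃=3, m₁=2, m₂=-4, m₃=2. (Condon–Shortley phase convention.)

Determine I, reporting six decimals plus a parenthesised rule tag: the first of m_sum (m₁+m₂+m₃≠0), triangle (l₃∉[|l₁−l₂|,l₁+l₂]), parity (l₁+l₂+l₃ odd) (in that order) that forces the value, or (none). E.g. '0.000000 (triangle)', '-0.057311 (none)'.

0.088266 (none)

Rules hold: Σm=0, L=14 even, 1≤3≤11.
N = 11·13·7 = 1001
Δ = 8!·2!·4!/15! = 1/675675
Racah Σ t=3..5: t=3:−1/8640 t=4:+1/2304 t=5:−1/8640 = 7/34560
⇒ 3j(5 6 3; 0 0 0)² = 7/429, sgn -1
Racah Σ t=1..2: t=1:−1/60480 t=2:+1/34560 = 1/80640
⇒ 3j(5 6 3; 2 -4 2)² = 6/1001, sgn -1
4πI² = N·(3j₀)²·(3jₘ)² = 14/143
I = +1·√(0.0979021/4π) = 0.08826552
No selection rule forces the value: the integral is nonzero (none).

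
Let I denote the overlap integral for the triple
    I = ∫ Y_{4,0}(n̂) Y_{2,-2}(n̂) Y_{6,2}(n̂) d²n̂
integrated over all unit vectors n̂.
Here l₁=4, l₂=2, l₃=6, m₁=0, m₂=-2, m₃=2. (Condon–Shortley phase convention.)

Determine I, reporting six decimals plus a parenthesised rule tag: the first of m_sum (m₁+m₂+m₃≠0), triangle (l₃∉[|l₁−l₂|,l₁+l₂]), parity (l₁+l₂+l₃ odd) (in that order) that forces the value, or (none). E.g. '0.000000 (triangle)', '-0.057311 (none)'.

0.133065 (none)

Rules hold: Σm=0, L=12 even, 2≤6≤6.
N = 9·5·13 = 585
Δ = 0!·8!·4!/13! = 1/6435
Racah Σ t=0..0: t=0:+1/2304 = 1/2304
⇒ 3j(4 2 6; 0 0 0)² = 5/143, sgn +1
Racah Σ t=0..0: t=0:+1/13824 = 1/13824
⇒ 3j(4 2 6; 0 -2 2)² = 14/1287, sgn +1
4πI² = N·(3j₀)²·(3jₘ)² = 350/1573
I = +1·√(0.222505/4π) = 0.13306527
No selection rule forces the value: the integral is nonzero (none).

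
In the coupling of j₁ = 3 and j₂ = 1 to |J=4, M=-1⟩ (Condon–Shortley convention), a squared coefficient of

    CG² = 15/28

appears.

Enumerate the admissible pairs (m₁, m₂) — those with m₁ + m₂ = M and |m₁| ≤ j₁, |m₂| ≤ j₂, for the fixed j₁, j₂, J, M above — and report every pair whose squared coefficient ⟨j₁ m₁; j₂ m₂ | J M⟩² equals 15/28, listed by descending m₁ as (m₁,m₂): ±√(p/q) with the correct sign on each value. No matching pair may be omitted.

(-1,0): +√(15/28)

Admissible pairs with m₁+m₂ = M = -1: (-2,1), (-1,0), (0,-1)
  (m₁,m₂)=(0,-1): CG² = 5/14, CG = +√(5/14)
  (m₁,m₂)=(-1,0): CG² = 15/28, CG = +√(15/28)   ← matches the target
  (m₁,m₂)=(-2,1): CG² = 3/28, CG = +√(3/28)
Pairs with CG² = 15/28: (-1,0): +√(15/28)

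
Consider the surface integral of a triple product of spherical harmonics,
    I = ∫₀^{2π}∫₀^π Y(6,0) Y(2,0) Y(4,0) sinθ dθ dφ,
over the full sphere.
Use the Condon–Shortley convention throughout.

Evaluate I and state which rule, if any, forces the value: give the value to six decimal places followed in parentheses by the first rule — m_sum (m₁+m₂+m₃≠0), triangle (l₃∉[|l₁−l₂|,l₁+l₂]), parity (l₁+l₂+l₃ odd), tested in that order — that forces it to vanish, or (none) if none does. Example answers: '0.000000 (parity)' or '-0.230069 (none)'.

0.238565 (none)

Checks pass: Σm=0; 12 even; l₃=4∈[4,8].
(2·6+1)(2·2+1)(2·4+1) = 585
Δ: 4! 8! 0! / 13! → 1/6435
sum: t=2:+1/2304 = 1/2304
3j²(6 2 4; 0 0 0) = Δ·Π!·Σ² = 5/143  (sign +1)
(m-triple is (0,0,0) — same symbol as above.)
combine: 4πI² = 585·5/143·5/143 = 1125/1573
take √, sign +1: I = 0.23856513
No selection rule forces the value: the integral is nonzero (none).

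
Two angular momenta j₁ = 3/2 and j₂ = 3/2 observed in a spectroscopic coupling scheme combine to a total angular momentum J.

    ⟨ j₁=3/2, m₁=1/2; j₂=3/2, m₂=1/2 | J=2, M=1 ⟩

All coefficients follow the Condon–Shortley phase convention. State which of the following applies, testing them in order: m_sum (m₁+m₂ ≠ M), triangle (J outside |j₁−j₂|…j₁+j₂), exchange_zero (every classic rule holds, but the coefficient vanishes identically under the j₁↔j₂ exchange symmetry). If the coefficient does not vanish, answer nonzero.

m-sum: m₁+m₂ = 1/2+1/2 = 1, M = 1  ✓
triangle: |j₁−j₂| = 0 ≤ J = 2 ≤ j₁+j₂ = 3  ✓
exchange: j₁=j₂ and m₁=m₂, and (−1)^(j₁+j₂−J) = (−1)^1 = −1 forces ⟨j₁m₁;j₂m₂|JM⟩ = −⟨j₂m₂;j₁m₁|JM⟩ = −⟨j₁m₁;j₂m₂|JM⟩ ⇒ the coefficient vanishes identically
Racah sum check: Σ_k collapses to 0 ⇒ CG = 0

exchange_zero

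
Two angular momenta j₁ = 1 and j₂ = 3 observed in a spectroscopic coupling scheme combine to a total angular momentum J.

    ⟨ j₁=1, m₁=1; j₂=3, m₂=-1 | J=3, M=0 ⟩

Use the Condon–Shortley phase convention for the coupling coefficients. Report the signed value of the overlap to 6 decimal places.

triangle: 1!×1!×5!/8! = 120/40320
(j±m)!: 2!×0!×2!×4!×3!×3! = 3456
prefactor² = (2J+1)×Δ×N² = 72
  k=0: +1/(0!×1!×0!×2!×1!×3!) = 1/12
Σ = 1/12  ⇒  CG² = 72×(1/12)² = 1/2
CG = +√(1/2) = +0.707107

+√(1/2) = +0.707107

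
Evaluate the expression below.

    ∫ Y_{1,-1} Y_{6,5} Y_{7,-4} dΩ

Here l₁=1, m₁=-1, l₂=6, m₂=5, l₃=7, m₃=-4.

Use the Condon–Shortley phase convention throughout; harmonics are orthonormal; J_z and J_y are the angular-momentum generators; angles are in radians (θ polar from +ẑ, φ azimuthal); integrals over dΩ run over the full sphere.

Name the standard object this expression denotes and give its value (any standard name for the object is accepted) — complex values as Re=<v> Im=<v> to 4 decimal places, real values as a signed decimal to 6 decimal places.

Gaunt coefficient, +0.060604

This is a Gaunt coefficient — the integral of a triple product of spherical harmonics over the sphere.
Rules hold: Σm=0, L=14 even, 5≤7≤7.
N = 3·13·15 = 585
Δ = 0!·2!·12!/15! = 1/1365
Racah Σ t=0..0: t=0:+1/518400 = 1/518400
⇒ 3j(1 6 7; 0 0 0)² = 7/195, sgn -1
Racah Σ t=0..0: t=0:+1/79833600 = 1/79833600
⇒ 3j(1 6 7; -1 5 -4)² = 1/455, sgn -1
4πI² = N·(3j₀)²·(3jₘ)² = 3/65
I = +1·√(0.0461538/4π) = 0.06060368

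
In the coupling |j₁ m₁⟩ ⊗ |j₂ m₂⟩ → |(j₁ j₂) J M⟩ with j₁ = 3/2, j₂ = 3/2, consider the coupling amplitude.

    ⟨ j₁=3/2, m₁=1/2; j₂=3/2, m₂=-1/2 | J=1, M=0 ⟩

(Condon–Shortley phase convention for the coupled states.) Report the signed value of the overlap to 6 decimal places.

j₁+j₂−J=2  J+j₁−j₂=1  J−j₁+j₂=1  j₁+j₂+J+1=5
(j₁±m₁, j₂±m₂, J±M) = (2,1,1,2,1,1)
P² = 1/5
sum k=0..1:
  [0] +1/2 = 1/2
  [1] −1/1 = -1
S = -1/2
C² = P²·S² = 1/20 ; C = -0.223607

−√(1/20) ≈ -0.223607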